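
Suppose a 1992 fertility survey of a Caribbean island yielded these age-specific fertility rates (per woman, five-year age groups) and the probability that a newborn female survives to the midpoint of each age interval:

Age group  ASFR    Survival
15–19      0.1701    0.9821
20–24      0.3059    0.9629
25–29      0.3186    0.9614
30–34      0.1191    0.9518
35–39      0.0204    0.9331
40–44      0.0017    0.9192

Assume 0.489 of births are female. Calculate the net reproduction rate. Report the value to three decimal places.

2.205

Proportion female at birth = 0.489.
Survival-weighted fertility by age (5·fₓ·Sₓ):
  15–19: 5 × 0.1701 × 0.9821 = 0.83528
  20–24: 5 × 0.3059 × 0.9629 = 1.47276
  25–29: 5 × 0.3186 × 0.9614 = 1.53151
  30–34: 5 × 0.1191 × 0.9518 = 0.56680
  35–39: 5 × 0.0204 × 0.9331 = 0.09518
  40–44: 5 × 0.0017 × 0.9192 = 0.00781
Sum = 4.50934
NRR = 0.489 × 4.50934 = 2.20507
With NRR above 1 the population is above replacement fertility.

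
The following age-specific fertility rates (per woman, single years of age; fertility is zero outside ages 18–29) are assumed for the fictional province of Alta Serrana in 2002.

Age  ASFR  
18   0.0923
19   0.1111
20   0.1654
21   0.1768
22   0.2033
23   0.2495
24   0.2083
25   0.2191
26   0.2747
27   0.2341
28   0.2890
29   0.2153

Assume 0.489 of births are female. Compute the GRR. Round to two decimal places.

Proportion female at birth = 0.489.
Sum of ASFRs = 0.0923 + 0.1111 + 0.1654 + 0.1768 + 0.2033 + 0.2495 + 0.2083 + 0.2191 + 0.2747 + 0.2341 + 0.2890 + 0.2153 = 2.4389
TFR = 2.4389
GRR = 0.489 × 2.4389 = 1.19262

1.19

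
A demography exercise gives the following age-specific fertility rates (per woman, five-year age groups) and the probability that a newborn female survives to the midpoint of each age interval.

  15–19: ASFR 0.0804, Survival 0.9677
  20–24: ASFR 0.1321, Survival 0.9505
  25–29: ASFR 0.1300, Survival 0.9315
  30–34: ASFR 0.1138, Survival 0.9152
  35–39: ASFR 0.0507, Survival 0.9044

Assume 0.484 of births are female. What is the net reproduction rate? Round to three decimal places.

Proportion female at birth = 0.484.
Weighting each age-specific rate by interval width and survival:
  15–19: 5 × 0.0804 × 0.9677 = 0.38902
  20–24: 5 × 0.1321 × 0.9505 = 0.62781
  25–29: 5 × 0.1300 × 0.9315 = 0.60548
  30–34: 5 × 0.1138 × 0.9152 = 0.52075
  35–39: 5 × 0.0507 × 0.9044 = 0.22927
Sum = 2.37233
NRR = 0.484 × 2.37233 = 1.14821

1.148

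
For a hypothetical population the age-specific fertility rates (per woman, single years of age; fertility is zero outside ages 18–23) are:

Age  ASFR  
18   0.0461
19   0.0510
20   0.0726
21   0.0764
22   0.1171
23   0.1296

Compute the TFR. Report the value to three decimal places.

Sum of ASFRs = 0.0461 + 0.0510 + 0.0726 + 0.0764 + 0.1171 + 0.1296 = 0.4928
TFR = 0.4928

0.493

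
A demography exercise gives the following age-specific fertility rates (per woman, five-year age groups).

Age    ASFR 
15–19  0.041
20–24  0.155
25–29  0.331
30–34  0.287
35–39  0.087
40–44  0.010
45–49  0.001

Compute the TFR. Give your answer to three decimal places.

Sum of ASFRs = 0.041 + 0.155 + 0.331 + 0.287 + 0.087 + 0.010 + 0.001 = 0.912
TFR = 5 × 0.912 = 4.56

4.560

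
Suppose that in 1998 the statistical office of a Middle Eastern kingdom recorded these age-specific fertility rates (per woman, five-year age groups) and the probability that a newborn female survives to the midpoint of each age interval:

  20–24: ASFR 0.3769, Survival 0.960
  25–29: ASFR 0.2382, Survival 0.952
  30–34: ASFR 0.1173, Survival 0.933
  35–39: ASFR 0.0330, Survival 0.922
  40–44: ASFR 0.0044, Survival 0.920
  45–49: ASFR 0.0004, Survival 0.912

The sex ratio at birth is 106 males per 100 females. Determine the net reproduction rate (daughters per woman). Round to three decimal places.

1.779

Proportion female at birth = 100 / (100 + 106) = 0.48544.
Weighting each age-specific rate by interval width and survival:
  20–24: 5 × 0.3769 × 0.960 = 1.80912
  25–29: 5 × 0.2382 × 0.952 = 1.13383
  30–34: 5 × 0.1173 × 0.933 = 0.54720
  35–39: 5 × 0.0330 × 0.922 = 0.15213
  40–44: 5 × 0.0044 × 0.920 = 0.02024
  45–49: 5 × 0.0004 × 0.912 = 0.00182
Sum = 3.66434
NRR = 0.48544 × 3.66434 = 1.77882
NRR > 1, so each generation more than replaces itself.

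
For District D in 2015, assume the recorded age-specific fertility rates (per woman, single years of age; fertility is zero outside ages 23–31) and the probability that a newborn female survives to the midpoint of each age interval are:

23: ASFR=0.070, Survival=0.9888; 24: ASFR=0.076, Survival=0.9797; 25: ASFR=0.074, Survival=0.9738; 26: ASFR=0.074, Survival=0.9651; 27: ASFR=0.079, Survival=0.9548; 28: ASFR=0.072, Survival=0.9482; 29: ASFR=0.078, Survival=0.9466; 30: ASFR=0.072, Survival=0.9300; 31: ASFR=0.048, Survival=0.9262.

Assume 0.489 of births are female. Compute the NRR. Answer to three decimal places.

Proportion female at birth = 0.489.
Each age group contributes 1 × ASFR × survival:
  23: 1 × 0.070 × 0.9888 = 0.06922
  24: 1 × 0.076 × 0.9797 = 0.07446
  25: 1 × 0.074 × 0.9738 = 0.07206
  26: 1 × 0.074 × 0.9651 = 0.07142
  27: 1 × 0.079 × 0.9548 = 0.07543
  28: 1 × 0.072 × 0.9482 = 0.06827
  29: 1 × 0.078 × 0.9466 = 0.07383
  30: 1 × 0.072 × 0.9300 = 0.06696
  31: 1 × 0.048 × 0.9262 = 0.04446
Sum = 0.61611
NRR = 0.489 × 0.61611 = 0.30128
An NRR under 1 implies long-run decline under these rates.

0.301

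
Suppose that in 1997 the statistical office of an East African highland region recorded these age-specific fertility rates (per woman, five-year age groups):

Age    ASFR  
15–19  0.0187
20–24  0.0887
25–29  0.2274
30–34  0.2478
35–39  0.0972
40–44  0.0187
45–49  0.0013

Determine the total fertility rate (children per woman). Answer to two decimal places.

3.50

Sum of ASFRs = 0.0187 + 0.0887 + 0.2274 + 0.2478 + 0.0972 + 0.0187 + 0.0013 = 0.6998
TFR = 5 × 0.6998 = 3.499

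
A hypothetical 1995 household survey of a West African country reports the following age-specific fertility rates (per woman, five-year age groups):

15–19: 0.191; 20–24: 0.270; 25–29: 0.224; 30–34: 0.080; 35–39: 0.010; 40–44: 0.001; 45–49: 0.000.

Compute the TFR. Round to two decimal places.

3.88

Sum of ASFRs = 0.191 + 0.270 + 0.224 + 0.080 + 0.010 + 0.001 + 0.000 = 0.776
TFR = 5 × 0.776 = 3.88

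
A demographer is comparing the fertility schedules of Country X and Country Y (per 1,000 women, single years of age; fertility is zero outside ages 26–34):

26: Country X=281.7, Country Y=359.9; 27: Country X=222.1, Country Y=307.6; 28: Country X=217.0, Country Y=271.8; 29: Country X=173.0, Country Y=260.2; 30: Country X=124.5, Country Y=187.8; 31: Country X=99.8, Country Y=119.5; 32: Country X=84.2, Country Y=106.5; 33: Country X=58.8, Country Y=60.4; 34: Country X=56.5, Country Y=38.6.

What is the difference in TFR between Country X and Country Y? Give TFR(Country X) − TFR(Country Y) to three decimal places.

-0.395

Country X:
  Sum of ASFRs = 281.7 + 222.1 + 217.0 + 173.0 + 124.5 + 99.8 + 84.2 + 58.8 + 56.5 = 1317.6
  TFR = 1317.6 / 1000 = 1.3176
Country Y:
  Sum of ASFRs = 359.9 + 307.6 + 271.8 + 260.2 + 187.8 + 119.5 + 106.5 + 60.4 + 38.6 = 1712.3
  TFR = 1712.3 / 1000 = 1.7123
Difference = 1.3176 − 1.7123 = -0.3947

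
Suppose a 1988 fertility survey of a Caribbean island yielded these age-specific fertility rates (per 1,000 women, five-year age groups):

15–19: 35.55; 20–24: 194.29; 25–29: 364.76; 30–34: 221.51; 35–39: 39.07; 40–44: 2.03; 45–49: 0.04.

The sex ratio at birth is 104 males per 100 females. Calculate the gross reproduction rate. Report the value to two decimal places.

2.10

Proportion female at birth = 100 / (100 + 104) = 0.49020.
Sum of ASFRs = 35.55 + 194.29 + 364.76 + 221.51 + 39.07 + 2.03 + 0.04 = 857.25
TFR = 5 × 857.25 / 1000 = 4.28625
GRR = 0.49020 × 4.28625 = 2.10112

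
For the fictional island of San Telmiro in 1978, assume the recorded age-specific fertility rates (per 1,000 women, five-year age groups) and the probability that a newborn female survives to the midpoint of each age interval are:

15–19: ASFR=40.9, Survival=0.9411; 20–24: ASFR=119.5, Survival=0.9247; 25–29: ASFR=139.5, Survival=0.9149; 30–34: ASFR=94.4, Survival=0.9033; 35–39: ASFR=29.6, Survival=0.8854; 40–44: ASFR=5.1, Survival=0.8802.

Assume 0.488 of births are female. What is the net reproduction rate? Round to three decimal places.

0.958

Proportion female at birth = 0.488.
Per-age-group product (5 × ASFR × survival probability):
  15–19: 5 × 40.9/1000 × 0.9411 = 0.19245
  20–24: 5 × 119.5/1000 × 0.9247 = 0.55251
  25–29: 5 × 139.5/1000 × 0.9149 = 0.63814
  30–34: 5 × 94.4/1000 × 0.9033 = 0.42636
  35–39: 5 × 29.6/1000 × 0.8854 = 0.13104
  40–44: 5 × 5.1/1000 × 0.8802 = 0.02245
Sum = 1.96295
NRR = 0.488 × 1.96295 = 0.95792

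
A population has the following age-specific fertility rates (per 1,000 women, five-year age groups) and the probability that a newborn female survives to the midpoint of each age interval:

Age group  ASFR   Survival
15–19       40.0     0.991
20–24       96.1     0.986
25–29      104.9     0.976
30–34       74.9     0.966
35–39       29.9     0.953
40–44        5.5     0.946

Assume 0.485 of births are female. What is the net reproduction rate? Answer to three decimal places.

Proportion female at birth = 0.485.
Survival-weighted fertility by age (5·fₓ·Sₓ):
  15–19: 5 × 40.0/1000 × 0.991 = 0.19820
  20–24: 5 × 96.1/1000 × 0.986 = 0.47377
  25–29: 5 × 104.9/1000 × 0.976 = 0.51191
  30–34: 5 × 74.9/1000 × 0.966 = 0.36177
  35–39: 5 × 29.9/1000 × 0.953 = 0.14247
  40–44: 5 × 5.5/1000 × 0.946 = 0.02602
Sum = 1.71414
NRR = 0.485 × 1.71414 = 0.83136

0.831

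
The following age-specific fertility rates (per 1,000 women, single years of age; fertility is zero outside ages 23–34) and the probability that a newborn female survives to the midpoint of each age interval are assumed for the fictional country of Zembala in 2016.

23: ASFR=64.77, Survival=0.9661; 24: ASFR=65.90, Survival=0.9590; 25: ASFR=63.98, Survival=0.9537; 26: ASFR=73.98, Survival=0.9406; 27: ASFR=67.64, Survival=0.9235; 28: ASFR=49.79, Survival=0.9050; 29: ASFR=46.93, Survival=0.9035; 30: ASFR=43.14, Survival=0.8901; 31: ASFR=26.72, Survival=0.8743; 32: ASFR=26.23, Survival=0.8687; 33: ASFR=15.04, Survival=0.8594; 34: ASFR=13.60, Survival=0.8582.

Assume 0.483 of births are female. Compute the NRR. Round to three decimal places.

Proportion female at birth = 0.483.
Per-age-group product (1 × ASFR × survival probability):
  23: 1 × 64.77/1000 × 0.9661 = 0.06257
  24: 1 × 65.90/1000 × 0.9590 = 0.06320
  25: 1 × 63.98/1000 × 0.9537 = 0.06102
  26: 1 × 73.98/1000 × 0.9406 = 0.06959
  27: 1 × 67.64/1000 × 0.9235 = 0.06247
  28: 1 × 49.79/1000 × 0.9050 = 0.04506
  29: 1 × 46.93/1000 × 0.9035 = 0.04240
  30: 1 × 43.14/1000 × 0.8901 = 0.03840
  31: 1 × 26.72/1000 × 0.8743 = 0.02336
  32: 1 × 26.23/1000 × 0.8687 = 0.02279
  33: 1 × 15.04/1000 × 0.8594 = 0.01293
  34: 1 × 13.60/1000 × 0.8582 = 0.01167
Sum = 0.51546
NRR = 0.483 × 0.51546 = 0.24897

0.249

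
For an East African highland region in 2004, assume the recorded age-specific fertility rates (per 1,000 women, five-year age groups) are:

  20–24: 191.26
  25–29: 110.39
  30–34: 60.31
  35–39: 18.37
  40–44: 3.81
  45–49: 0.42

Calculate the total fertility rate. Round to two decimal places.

1.92

Sum of ASFRs = 191.26 + 110.39 + 60.31 + 18.37 + 3.81 + 0.42 = 384.56
TFR = 5 × 384.56 / 1000 = 1.9228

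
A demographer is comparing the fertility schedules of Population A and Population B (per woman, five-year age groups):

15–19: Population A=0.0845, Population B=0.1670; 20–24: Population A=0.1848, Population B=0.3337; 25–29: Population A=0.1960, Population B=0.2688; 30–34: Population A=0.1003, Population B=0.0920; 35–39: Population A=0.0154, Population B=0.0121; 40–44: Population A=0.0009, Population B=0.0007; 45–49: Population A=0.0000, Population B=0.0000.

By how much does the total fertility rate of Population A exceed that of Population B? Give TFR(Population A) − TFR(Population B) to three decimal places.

Population A:
  Sum of ASFRs = 0.0845 + 0.1848 + 0.1960 + 0.1003 + 0.0154 + 0.0009 + 0.0000 = 0.5819
  TFR = 5 × 0.5819 = 2.9095
Population B:
  Sum of ASFRs = 0.1670 + 0.3337 + 0.2688 + 0.0920 + 0.0121 + 0.0007 + 0.0000 = 0.8743
  TFR = 5 × 0.8743 = 4.3715
Difference = 2.9095 − 4.3715 = -1.462

-1.462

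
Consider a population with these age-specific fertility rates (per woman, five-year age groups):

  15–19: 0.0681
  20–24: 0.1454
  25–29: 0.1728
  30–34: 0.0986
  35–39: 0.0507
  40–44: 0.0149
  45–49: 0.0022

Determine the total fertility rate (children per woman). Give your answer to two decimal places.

Sum of ASFRs = 0.0681 + 0.1454 + 0.1728 + 0.0986 + 0.0507 + 0.0149 + 0.0022 = 0.5527
TFR = 5 × 0.5527 = 2.7635

2.76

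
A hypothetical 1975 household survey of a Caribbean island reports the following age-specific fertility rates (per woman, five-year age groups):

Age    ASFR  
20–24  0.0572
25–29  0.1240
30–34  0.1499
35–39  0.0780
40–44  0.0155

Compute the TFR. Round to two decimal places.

2.12

Sum of ASFRs = 0.0572 + 0.1240 + 0.1499 + 0.0780 + 0.0155 = 0.4246
TFR = 5 × 0.4246 = 2.123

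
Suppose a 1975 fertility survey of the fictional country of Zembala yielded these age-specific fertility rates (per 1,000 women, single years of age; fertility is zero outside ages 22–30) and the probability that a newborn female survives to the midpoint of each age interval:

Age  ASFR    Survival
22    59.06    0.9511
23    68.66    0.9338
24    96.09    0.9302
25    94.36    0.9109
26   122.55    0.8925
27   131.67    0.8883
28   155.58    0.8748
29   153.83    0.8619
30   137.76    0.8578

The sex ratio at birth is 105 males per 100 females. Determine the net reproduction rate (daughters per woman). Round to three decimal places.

Proportion female at birth = 100 / (100 + 105) = 0.48780.
Survival-weighted fertility by age (1·fₓ·Sₓ):
  22: 1 × 59.06/1000 × 0.9511 = 0.05617
  23: 1 × 68.66/1000 × 0.9338 = 0.06411
  24: 1 × 96.09/1000 × 0.9302 = 0.08938
  25: 1 × 94.36/1000 × 0.9109 = 0.08595
  26: 1 × 122.55/1000 × 0.8925 = 0.10938
  27: 1 × 131.67/1000 × 0.8883 = 0.11696
  28: 1 × 155.58/1000 × 0.8748 = 0.13610
  29: 1 × 153.83/1000 × 0.8619 = 0.13259
  30: 1 × 137.76/1000 × 0.8578 = 0.11817
Sum = 0.90881
NRR = 0.48780 × 0.90881 = 0.44332

0.443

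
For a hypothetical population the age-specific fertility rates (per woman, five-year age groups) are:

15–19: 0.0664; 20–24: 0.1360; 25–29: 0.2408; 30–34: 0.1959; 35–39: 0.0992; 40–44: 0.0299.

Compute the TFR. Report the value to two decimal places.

3.84

Sum of ASFRs = 0.0664 + 0.1360 + 0.2408 + 0.1959 + 0.0992 + 0.0299 = 0.7682
TFR = 5 × 0.7682 = 3.841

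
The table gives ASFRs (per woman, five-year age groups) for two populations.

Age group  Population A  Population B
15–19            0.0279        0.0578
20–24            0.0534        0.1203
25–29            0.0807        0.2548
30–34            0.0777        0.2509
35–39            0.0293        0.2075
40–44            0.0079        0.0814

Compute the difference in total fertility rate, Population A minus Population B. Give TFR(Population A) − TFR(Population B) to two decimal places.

Population A:
  Sum of ASFRs = 0.0279 + 0.0534 + 0.0807 + 0.0777 + 0.0293 + 0.0079 = 0.2769
  TFR = 5 × 0.2769 = 1.3845
Population B:
  Sum of ASFRs = 0.0578 + 0.1203 + 0.2548 + 0.2509 + 0.2075 + 0.0814 = 0.9727
  TFR = 5 × 0.9727 = 4.8635
Difference = 1.3845 − 4.8635 = -3.479

-3.48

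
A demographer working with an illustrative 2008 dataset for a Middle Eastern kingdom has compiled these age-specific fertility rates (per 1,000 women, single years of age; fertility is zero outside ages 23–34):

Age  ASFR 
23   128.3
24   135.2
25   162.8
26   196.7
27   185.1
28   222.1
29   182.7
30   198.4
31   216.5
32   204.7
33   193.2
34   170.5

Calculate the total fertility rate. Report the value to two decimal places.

2.20

Sum of ASFRs = 128.3 + 135.2 + 162.8 + 196.7 + 185.1 + 222.1 + 182.7 + 198.4 + 216.5 + 204.7 + 193.2 + 170.5 = 2196.2
TFR = 2196.2 / 1000 = 2.1962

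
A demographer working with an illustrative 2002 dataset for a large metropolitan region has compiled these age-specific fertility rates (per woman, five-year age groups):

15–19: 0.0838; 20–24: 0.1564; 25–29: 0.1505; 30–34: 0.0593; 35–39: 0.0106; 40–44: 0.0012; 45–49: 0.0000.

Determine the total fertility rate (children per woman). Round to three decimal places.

Sum of ASFRs = 0.0838 + 0.1564 + 0.1505 + 0.0593 + 0.0106 + 0.0012 + 0.0000 = 0.4618
TFR = 5 × 0.4618 = 2.309

2.309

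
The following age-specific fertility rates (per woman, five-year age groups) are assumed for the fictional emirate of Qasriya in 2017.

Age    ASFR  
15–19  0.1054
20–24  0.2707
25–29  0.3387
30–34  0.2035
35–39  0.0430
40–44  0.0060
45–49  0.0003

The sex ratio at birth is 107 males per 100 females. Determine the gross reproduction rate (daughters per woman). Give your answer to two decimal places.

2.34

Proportion female at birth = 100 / (100 + 107) = 0.48309.
Sum of ASFRs = 0.1054 + 0.2707 + 0.3387 + 0.2035 + 0.0430 + 0.0060 + 0.0003 = 0.9676
TFR = 5 × 0.9676 = 4.838
GRR = 0.48309 × 4.838 = 2.33719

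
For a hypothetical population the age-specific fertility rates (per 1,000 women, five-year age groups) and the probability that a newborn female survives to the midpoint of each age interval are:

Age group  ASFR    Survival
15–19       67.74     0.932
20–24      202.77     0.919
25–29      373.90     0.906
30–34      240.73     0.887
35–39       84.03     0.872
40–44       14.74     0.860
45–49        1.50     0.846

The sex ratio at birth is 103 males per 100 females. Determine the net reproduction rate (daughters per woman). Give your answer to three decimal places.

Proportion female at birth = 100 / (100 + 103) = 0.49261.
Each age group contributes 5 × ASFR × survival:
  15–19: 5 × 67.74/1000 × 0.932 = 0.31567
  20–24: 5 × 202.77/1000 × 0.919 = 0.93173
  25–29: 5 × 373.90/1000 × 0.906 = 1.69377
  30–34: 5 × 240.73/1000 × 0.887 = 1.06764
  35–39: 5 × 84.03/1000 × 0.872 = 0.36637
  40–44: 5 × 14.74/1000 × 0.860 = 0.06338
  45–49: 5 × 1.50/1000 × 0.846 = 0.00635
Sum = 4.44491
NRR = 0.49261 × 4.44491 = 2.18961

2.190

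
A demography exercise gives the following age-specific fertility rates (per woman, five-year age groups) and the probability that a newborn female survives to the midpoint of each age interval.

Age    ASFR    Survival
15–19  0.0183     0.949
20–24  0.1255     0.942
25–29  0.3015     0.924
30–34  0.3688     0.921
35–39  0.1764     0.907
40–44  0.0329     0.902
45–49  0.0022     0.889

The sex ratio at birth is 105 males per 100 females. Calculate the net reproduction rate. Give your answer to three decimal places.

Proportion female at birth = 100 / (100 + 105) = 0.48780.
Per-age-group product (5 × ASFR × survival probability):
  15–19: 5 × 0.0183 × 0.949 = 0.08683
  20–24: 5 × 0.1255 × 0.942 = 0.59111
  25–29: 5 × 0.3015 × 0.924 = 1.39293
  30–34: 5 × 0.3688 × 0.921 = 1.69832
  35–39: 5 × 0.1764 × 0.907 = 0.79997
  40–44: 5 × 0.0329 × 0.902 = 0.14838
  45–49: 5 × 0.0022 × 0.889 = 0.00978
Sum = 4.72732
NRR = 0.48780 × 4.72732 = 2.30599
With NRR above 1 the population is above replacement fertility.

2.306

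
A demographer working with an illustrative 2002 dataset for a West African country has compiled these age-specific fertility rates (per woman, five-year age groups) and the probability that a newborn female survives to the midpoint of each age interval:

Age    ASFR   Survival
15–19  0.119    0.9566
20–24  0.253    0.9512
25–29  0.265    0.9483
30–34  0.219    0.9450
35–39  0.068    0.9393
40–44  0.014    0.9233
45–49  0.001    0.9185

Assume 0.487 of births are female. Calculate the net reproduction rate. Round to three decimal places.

2.168

Proportion female at birth = 0.487.
Weighting each age-specific rate by interval width and survival:
  15–19: 5 × 0.119 × 0.9566 = 0.56918
  20–24: 5 × 0.253 × 0.9512 = 1.20327
  25–29: 5 × 0.265 × 0.9483 = 1.25650
  30–34: 5 × 0.219 × 0.9450 = 1.03478
  35–39: 5 × 0.068 × 0.9393 = 0.31936
  40–44: 5 × 0.014 × 0.9233 = 0.06463
  45–49: 5 × 0.001 × 0.9185 = 0.00459
Sum = 4.45231
NRR = 0.487 × 4.45231 = 2.16827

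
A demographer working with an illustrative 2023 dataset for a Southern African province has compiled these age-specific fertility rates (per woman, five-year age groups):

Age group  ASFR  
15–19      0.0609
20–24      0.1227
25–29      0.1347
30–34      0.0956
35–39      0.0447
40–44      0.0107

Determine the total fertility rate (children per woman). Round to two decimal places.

2.35

Sum of ASFRs = 0.0609 + 0.1227 + 0.1347 + 0.0956 + 0.0447 + 0.0107 = 0.4693
TFR = 5 × 0.4693 = 2.3465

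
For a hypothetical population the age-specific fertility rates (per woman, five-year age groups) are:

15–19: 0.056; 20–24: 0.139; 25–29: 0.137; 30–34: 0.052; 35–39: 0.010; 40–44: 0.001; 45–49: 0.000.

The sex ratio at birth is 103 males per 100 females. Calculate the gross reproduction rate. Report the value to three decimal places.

0.973

Proportion female at birth = 100 / (100 + 103) = 0.49261.
Sum of ASFRs = 0.056 + 0.139 + 0.137 + 0.052 + 0.010 + 0.001 + 0.000 = 0.395
TFR = 5 × 0.395 = 1.975
GRR = 0.49261 × 1.975 = 0.97290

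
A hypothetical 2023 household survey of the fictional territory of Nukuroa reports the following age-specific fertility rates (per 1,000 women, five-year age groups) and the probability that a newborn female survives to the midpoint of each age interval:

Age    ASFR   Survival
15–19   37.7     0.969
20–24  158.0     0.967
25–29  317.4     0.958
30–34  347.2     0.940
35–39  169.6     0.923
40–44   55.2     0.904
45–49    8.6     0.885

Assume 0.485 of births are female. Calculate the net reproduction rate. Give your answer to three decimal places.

2.507

Proportion female at birth = 0.485.
Per-age-group product (5 × ASFR × survival probability):
  15–19: 5 × 37.7/1000 × 0.969 = 0.18266
  20–24: 5 × 158.0/1000 × 0.967 = 0.76393
  25–29: 5 × 317.4/1000 × 0.958 = 1.52035
  30–34: 5 × 347.2/1000 × 0.940 = 1.63184
  35–39: 5 × 169.6/1000 × 0.923 = 0.78270
  40–44: 5 × 55.2/1000 × 0.904 = 0.24950
  45–49: 5 × 8.6/1000 × 0.885 = 0.03806
Sum = 5.16904
NRR = 0.485 × 5.16904 = 2.50698
NRR > 1, so each generation more than replaces itself.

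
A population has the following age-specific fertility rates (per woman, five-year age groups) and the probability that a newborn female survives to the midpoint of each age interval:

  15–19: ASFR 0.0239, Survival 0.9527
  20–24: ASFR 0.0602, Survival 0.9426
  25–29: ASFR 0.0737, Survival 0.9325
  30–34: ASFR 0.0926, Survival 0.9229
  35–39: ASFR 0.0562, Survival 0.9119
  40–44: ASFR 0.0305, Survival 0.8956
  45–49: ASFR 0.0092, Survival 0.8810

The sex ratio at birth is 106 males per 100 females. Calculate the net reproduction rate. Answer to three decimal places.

0.778

Proportion female at birth = 100 / (100 + 106) = 0.48544.
Each age group contributes 5 × ASFR × survival:
  15–19: 5 × 0.0239 × 0.9527 = 0.11385
  20–24: 5 × 0.0602 × 0.9426 = 0.28372
  25–29: 5 × 0.0737 × 0.9325 = 0.34363
  30–34: 5 × 0.0926 × 0.9229 = 0.42730
  35–39: 5 × 0.0562 × 0.9119 = 0.25624
  40–44: 5 × 0.0305 × 0.8956 = 0.13658
  45–49: 5 × 0.0092 × 0.8810 = 0.04053
Sum = 1.60185
NRR = 0.48544 × 1.60185 = 0.77760
With NRR below 1 the population is below replacement fertility.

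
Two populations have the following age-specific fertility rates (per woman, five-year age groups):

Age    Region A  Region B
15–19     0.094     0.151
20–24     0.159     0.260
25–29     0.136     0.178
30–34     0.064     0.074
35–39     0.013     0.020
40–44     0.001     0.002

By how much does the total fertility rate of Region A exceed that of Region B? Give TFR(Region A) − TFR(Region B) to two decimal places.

-1.09

Region A:
  Sum of ASFRs = 0.094 + 0.159 + 0.136 + 0.064 + 0.013 + 0.001 = 0.467
  TFR = 5 × 0.467 = 2.335
Region B:
  Sum of ASFRs = 0.151 + 0.260 + 0.178 + 0.074 + 0.020 + 0.002 = 0.685
  TFR = 5 × 0.685 = 3.425
Difference = 2.335 − 3.425 = -1.09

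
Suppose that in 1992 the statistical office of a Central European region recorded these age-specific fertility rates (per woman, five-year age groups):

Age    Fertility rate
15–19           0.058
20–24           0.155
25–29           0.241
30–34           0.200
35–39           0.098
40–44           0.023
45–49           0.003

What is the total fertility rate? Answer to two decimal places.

3.89

Sum of ASFRs = 0.058 + 0.155 + 0.241 + 0.200 + 0.098 + 0.023 + 0.003 = 0.778
TFR = 5 × 0.778 = 3.89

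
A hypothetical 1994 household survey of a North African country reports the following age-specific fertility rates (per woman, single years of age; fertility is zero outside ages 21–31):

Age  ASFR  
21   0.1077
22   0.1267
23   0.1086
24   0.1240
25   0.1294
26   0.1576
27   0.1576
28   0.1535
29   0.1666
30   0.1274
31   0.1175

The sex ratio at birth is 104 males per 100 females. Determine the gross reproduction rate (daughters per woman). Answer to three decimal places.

0.724

Proportion female at birth = 100 / (100 + 104) = 0.49020.
Sum of ASFRs = 0.1077 + 0.1267 + 0.1086 + 0.1240 + 0.1294 + 0.1576 + 0.1576 + 0.1535 + 0.1666 + 0.1274 + 0.1175 = 1.4766
TFR = 1.4766
GRR = 0.49020 × 1.4766 = 0.72383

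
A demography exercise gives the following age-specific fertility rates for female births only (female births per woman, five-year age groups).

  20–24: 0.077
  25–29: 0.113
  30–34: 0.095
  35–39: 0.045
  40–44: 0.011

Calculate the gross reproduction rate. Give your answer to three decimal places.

1.705

Sum of female ASFRs = 0.077 + 0.113 + 0.095 + 0.045 + 0.011 = 0.341
GRR = 5 × 0.341 = 1.705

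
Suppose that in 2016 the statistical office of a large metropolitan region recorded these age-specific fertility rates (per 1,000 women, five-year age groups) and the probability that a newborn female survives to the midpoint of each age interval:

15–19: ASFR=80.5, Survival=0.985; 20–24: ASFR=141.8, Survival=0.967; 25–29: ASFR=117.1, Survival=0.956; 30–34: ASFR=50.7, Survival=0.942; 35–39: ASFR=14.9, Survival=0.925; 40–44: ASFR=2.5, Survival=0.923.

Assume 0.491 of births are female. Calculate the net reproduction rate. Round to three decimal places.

Proportion female at birth = 0.491.
Weighting each age-specific rate by interval width and survival:
  15–19: 5 × 80.5/1000 × 0.985 = 0.39646
  20–24: 5 × 141.8/1000 × 0.967 = 0.68560
  25–29: 5 × 117.1/1000 × 0.956 = 0.55974
  30–34: 5 × 50.7/1000 × 0.942 = 0.23880
  35–39: 5 × 14.9/1000 × 0.925 = 0.06891
  40–44: 5 × 2.5/1000 × 0.923 = 0.01154
Sum = 1.96105
NRR = 0.491 × 1.96105 = 0.96288
NRR < 1, so the cohort does not fully replace itself.

0.963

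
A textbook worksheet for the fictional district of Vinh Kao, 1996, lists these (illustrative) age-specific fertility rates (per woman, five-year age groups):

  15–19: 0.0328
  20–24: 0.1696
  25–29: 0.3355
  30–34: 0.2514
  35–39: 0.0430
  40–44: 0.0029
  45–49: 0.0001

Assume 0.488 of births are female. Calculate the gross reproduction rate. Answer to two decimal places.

Proportion female at birth = 0.488.
Sum of ASFRs = 0.0328 + 0.1696 + 0.3355 + 0.2514 + 0.0430 + 0.0029 + 0.0001 = 0.8353
TFR = 5 × 0.8353 = 4.1765
GRR = 0.488 × 4.1765 = 2.03813

2.04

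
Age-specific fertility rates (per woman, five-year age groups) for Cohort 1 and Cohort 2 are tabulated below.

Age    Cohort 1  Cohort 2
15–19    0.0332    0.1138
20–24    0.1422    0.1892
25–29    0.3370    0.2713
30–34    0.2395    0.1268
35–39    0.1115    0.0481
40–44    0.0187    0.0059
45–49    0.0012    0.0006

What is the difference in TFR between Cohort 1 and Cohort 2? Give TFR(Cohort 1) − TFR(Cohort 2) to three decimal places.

0.638

Cohort 1:
  Sum of ASFRs = 0.0332 + 0.1422 + 0.3370 + 0.2395 + 0.1115 + 0.0187 + 0.0012 = 0.8833
  TFR = 5 × 0.8833 = 4.4165
Cohort 2:
  Sum of ASFRs = 0.1138 + 0.1892 + 0.2713 + 0.1268 + 0.0481 + 0.0059 + 0.0006 = 0.7557
  TFR = 5 × 0.7557 = 3.7785
Difference = 4.4165 − 3.7785 = 0.638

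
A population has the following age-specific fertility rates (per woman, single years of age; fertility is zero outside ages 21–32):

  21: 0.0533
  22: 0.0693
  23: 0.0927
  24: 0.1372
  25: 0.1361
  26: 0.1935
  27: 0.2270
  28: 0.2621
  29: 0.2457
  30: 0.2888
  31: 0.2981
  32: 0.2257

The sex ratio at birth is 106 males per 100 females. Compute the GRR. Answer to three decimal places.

1.082

Proportion female at birth = 100 / (100 + 106) = 0.48544.
Sum of ASFRs = 0.0533 + 0.0693 + 0.0927 + 0.1372 + 0.1361 + 0.1935 + 0.2270 + 0.2621 + 0.2457 + 0.2888 + 0.2981 + 0.2257 = 2.2295
TFR = 2.2295
GRR = 0.48544 × 2.2295 = 1.08229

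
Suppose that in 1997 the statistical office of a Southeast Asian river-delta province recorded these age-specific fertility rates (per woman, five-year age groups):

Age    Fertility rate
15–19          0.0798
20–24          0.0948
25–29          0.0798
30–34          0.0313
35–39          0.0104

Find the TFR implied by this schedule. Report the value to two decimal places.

Sum of ASFRs = 0.0798 + 0.0948 + 0.0798 + 0.0313 + 0.0104 = 0.2961
TFR = 5 × 0.2961 = 1.4805

1.48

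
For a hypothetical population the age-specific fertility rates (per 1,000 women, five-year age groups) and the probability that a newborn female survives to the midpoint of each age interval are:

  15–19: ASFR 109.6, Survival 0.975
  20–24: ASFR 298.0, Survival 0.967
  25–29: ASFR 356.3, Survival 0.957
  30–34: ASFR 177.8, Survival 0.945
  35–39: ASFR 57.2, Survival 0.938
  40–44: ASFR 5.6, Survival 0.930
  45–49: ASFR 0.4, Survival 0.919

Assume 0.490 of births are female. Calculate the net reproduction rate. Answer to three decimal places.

Proportion female at birth = 0.490.
Each age group contributes 5 × ASFR × survival:
  15–19: 5 × 109.6/1000 × 0.975 = 0.53430
  20–24: 5 × 298.0/1000 × 0.967 = 1.44083
  25–29: 5 × 356.3/1000 × 0.957 = 1.70490
  30–34: 5 × 177.8/1000 × 0.945 = 0.84011
  35–39: 5 × 57.2/1000 × 0.938 = 0.26827
  40–44: 5 × 5.6/1000 × 0.930 = 0.02604
  45–49: 5 × 0.4/1000 × 0.919 = 0.00184
Sum = 4.81629
NRR = 0.490 × 4.81629 = 2.35998

2.360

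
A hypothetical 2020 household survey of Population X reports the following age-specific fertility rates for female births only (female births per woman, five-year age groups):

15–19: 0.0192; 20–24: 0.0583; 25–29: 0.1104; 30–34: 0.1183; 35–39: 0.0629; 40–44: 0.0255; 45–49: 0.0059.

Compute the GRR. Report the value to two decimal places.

2.00

Sum of female ASFRs = 0.0192 + 0.0583 + 0.1104 + 0.1183 + 0.0629 + 0.0255 + 0.0059 = 0.4005
GRR = 5 × 0.4005 = 2.0025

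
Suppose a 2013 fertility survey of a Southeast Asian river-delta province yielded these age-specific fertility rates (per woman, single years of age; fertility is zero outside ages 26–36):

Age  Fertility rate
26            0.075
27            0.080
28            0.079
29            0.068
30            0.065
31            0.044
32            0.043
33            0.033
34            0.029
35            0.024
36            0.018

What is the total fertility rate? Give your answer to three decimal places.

0.558

Sum of ASFRs = 0.075 + 0.080 + 0.079 + 0.068 + 0.065 + 0.044 + 0.043 + 0.033 + 0.029 + 0.024 + 0.018 = 0.558
TFR = 0.558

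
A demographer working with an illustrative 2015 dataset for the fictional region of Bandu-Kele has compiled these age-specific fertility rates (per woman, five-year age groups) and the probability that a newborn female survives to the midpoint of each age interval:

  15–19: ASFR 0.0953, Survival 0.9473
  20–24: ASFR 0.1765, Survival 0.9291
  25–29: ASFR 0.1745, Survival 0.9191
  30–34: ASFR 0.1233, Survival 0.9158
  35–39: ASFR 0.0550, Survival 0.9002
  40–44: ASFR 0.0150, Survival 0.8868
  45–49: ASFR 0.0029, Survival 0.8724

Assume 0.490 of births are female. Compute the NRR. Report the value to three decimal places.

Proportion female at birth = 0.490.
Weighting each age-specific rate by interval width and survival:
  15–19: 5 × 0.0953 × 0.9473 = 0.45139
  20–24: 5 × 0.1765 × 0.9291 = 0.81993
  25–29: 5 × 0.1745 × 0.9191 = 0.80191
  30–34: 5 × 0.1233 × 0.9158 = 0.56459
  35–39: 5 × 0.0550 × 0.9002 = 0.24756
  40–44: 5 × 0.0150 × 0.8868 = 0.06651
  45–49: 5 × 0.0029 × 0.8724 = 0.01265
Sum = 2.96454
NRR = 0.490 × 2.96454 = 1.45262

1.453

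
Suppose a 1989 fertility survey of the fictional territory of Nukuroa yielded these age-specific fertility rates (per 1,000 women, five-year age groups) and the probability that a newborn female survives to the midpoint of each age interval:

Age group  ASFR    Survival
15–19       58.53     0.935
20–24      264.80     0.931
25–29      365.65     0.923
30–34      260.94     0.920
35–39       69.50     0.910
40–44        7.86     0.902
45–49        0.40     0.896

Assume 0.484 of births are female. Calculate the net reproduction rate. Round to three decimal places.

2.298

Proportion female at birth = 0.484.
Each age group contributes 5 × ASFR × survival:
  15–19: 5 × 58.53/1000 × 0.935 = 0.27363
  20–24: 5 × 264.80/1000 × 0.931 = 1.23264
  25–29: 5 × 365.65/1000 × 0.923 = 1.68747
  30–34: 5 × 260.94/1000 × 0.920 = 1.20032
  35–39: 5 × 69.50/1000 × 0.910 = 0.31623
  40–44: 5 × 7.86/1000 × 0.902 = 0.03545
  45–49: 5 × 0.40/1000 × 0.896 = 0.00179
Sum = 4.74753
NRR = 0.484 × 4.74753 = 2.29780
With NRR above 1 the population is above replacement fertility.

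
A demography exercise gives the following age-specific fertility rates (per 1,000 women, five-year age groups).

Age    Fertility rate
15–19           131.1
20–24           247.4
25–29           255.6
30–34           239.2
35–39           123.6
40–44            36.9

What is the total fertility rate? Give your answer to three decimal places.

5.169

Sum of ASFRs = 131.1 + 247.4 + 255.6 + 239.2 + 123.6 + 36.9 = 1033.8
TFR = 5 × 1033.8 / 1000 = 5.169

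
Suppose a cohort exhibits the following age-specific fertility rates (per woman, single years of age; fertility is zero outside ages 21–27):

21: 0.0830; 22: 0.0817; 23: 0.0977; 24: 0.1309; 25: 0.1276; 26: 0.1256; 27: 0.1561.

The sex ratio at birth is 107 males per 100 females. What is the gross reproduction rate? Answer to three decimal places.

Proportion female at birth = 100 / (100 + 107) = 0.48309.
Sum of ASFRs = 0.0830 + 0.0817 + 0.0977 + 0.1309 + 0.1276 + 0.1256 + 0.1561 = 0.8026
TFR = 0.8026
GRR = 0.48309 × 0.8026 = 0.38773

0.388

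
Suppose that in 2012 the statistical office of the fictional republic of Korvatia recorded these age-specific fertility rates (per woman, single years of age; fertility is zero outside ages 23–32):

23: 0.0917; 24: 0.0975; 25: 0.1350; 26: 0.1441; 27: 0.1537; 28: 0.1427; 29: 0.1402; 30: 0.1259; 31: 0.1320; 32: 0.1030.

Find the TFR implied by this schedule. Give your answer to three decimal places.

Sum of ASFRs = 0.0917 + 0.0975 + 0.1350 + 0.1441 + 0.1537 + 0.1427 + 0.1402 + 0.1259 + 0.1320 + 0.1030 = 1.2658
TFR = 1.2658

1.266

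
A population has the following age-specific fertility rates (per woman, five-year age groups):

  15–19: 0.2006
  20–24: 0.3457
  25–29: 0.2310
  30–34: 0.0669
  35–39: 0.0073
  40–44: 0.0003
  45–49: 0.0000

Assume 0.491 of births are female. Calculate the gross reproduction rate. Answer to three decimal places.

Proportion female at birth = 0.491.
Sum of ASFRs = 0.2006 + 0.3457 + 0.2310 + 0.0669 + 0.0073 + 0.0003 + 0.0000 = 0.8518
TFR = 5 × 0.8518 = 4.259
GRR = 0.491 × 4.259 = 2.09117

2.091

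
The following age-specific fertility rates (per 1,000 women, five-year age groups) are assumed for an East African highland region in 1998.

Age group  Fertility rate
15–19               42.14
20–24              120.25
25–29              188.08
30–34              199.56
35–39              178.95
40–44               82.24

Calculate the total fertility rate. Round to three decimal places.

Sum of ASFRs = 42.14 + 120.25 + 188.08 + 199.56 + 178.95 + 82.24 = 811.22
TFR = 5 × 811.22 / 1000 = 4.0561

4.056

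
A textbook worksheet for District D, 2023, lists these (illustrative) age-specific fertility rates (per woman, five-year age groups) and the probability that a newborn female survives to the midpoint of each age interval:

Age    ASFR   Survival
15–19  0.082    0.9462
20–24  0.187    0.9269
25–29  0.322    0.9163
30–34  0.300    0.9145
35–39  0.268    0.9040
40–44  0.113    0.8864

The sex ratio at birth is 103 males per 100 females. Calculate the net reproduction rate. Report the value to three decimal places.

Proportion female at birth = 100 / (100 + 103) = 0.49261.
Weighting each age-specific rate by interval width and survival:
  15–19: 5 × 0.082 × 0.9462 = 0.38794
  20–24: 5 × 0.187 × 0.9269 = 0.86665
  25–29: 5 × 0.322 × 0.9163 = 1.47524
  30–34: 5 × 0.300 × 0.9145 = 1.37175
  35–39: 5 × 0.268 × 0.9040 = 1.21136
  40–44: 5 × 0.113 × 0.8864 = 0.50082
Sum = 5.81376
NRR = 0.49261 × 5.81376 = 2.86392

2.864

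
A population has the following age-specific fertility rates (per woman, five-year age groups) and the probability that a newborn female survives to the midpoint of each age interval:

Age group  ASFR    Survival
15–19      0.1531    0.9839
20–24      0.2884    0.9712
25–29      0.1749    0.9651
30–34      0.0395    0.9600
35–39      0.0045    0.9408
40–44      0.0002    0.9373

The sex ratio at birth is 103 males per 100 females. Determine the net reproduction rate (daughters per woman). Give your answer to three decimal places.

Proportion female at birth = 100 / (100 + 103) = 0.49261.
Weighting each age-specific rate by interval width and survival:
  15–19: 5 × 0.1531 × 0.9839 = 0.75318
  20–24: 5 × 0.2884 × 0.9712 = 1.40047
  25–29: 5 × 0.1749 × 0.9651 = 0.84398
  30–34: 5 × 0.0395 × 0.9600 = 0.18960
  35–39: 5 × 0.0045 × 0.9408 = 0.02117
  40–44: 5 × 0.0002 × 0.9373 = 0.00094
Sum = 3.20934
NRR = 0.49261 × 3.20934 = 1.58095
An NRR exceeding 1 indicates intrinsic growth under these rates.

1.581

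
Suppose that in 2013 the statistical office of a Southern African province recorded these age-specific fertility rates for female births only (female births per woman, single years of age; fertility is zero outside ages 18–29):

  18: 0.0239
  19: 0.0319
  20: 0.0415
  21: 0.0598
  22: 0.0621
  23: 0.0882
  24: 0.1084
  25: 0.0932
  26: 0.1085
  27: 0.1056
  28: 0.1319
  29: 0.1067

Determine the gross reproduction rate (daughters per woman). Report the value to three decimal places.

0.962

Sum of female ASFRs = 0.0239 + 0.0319 + 0.0415 + 0.0598 + 0.0621 + 0.0882 + 0.1084 + 0.0932 + 0.1085 + 0.1056 + 0.1319 + 0.1067 = 0.9617
GRR = 0.9617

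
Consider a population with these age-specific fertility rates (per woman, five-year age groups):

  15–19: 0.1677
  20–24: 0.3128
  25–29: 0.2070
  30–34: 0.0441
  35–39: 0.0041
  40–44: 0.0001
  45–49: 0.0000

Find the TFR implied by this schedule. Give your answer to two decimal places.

3.68

Sum of ASFRs = 0.1677 + 0.3128 + 0.2070 + 0.0441 + 0.0041 + 0.0001 + 0.0000 = 0.7358
TFR = 5 × 0.7358 = 3.679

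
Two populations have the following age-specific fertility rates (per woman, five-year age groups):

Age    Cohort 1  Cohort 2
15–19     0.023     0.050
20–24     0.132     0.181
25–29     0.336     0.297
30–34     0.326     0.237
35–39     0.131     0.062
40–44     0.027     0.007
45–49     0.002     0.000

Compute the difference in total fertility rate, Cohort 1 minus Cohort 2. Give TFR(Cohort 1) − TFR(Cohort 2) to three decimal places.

Cohort 1:
  Sum of ASFRs = 0.023 + 0.132 + 0.336 + 0.326 + 0.131 + 0.027 + 0.002 = 0.977
  TFR = 5 × 0.977 = 4.885
Cohort 2:
  Sum of ASFRs = 0.050 + 0.181 + 0.297 + 0.237 + 0.062 + 0.007 + 0.000 = 0.834
  TFR = 5 × 0.834 = 4.17
Difference = 4.885 − 4.17 = 0.715

0.715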